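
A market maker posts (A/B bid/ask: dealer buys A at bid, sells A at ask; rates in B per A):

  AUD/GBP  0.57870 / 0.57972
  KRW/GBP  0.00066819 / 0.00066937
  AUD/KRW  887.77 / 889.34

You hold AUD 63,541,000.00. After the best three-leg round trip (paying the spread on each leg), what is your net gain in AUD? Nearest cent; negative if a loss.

Net profit: AUD 1,477,388.13

Best loop AUD → KRW → GBP → AUD:
AUD 63,541,000.00 × 887.77 (sell AUD at bid) = KRW 56,409,793,570
KRW 56,409,793,570 × 0.00066819 (sell KRW at bid) = GBP 37,692,459.97
GBP 37,692,459.97 ÷ 0.57972 (buy AUD at ask) = AUD 65,018,388.13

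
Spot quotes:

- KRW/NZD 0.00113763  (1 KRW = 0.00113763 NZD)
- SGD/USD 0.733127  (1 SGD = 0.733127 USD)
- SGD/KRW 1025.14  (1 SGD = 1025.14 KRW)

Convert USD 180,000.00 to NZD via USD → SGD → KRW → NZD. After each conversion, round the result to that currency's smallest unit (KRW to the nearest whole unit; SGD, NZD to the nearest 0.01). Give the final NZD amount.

NZD 286,337.03

USD 180,000.00 ÷ 0.733127 = SGD 245,523.63
SGD 245,523.63 × 1025.14 = KRW 251,696,094
KRW 251,696,094 × 0.00113763 = NZD 286,337.03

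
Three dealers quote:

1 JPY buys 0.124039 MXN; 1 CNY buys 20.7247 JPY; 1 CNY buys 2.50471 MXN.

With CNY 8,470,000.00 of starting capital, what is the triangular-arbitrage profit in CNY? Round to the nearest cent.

Profitable loop is CNY → JPY → MXN → CNY:
CNY 8,470,000.00 × 20.7247 = JPY 175,538,209
JPY 175,538,209 × 0.124039 = MXN 21,773,583.91
MXN 21,773,583.91 ÷ 2.50471 = CNY 8,693,055.85
Profit = CNY 8,693,055.85 − CNY 8,470,000.00

Profit: CNY 223,055.85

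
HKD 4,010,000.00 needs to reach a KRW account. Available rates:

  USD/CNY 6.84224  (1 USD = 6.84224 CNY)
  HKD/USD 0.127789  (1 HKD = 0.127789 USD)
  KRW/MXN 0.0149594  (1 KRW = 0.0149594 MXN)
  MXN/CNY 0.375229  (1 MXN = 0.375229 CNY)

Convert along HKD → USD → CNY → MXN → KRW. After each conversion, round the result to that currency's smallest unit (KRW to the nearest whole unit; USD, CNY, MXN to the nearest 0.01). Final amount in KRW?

KRW 624,633,938

HKD 4,010,000.00 × 0.127789 = USD 512,433.89
USD 512,433.89 × 6.84224 = CNY 3,506,195.66
CNY 3,506,195.66 ÷ 0.375229 = MXN 9,344,148.93
MXN 9,344,148.93 ÷ 0.0149594 = KRW 624,633,938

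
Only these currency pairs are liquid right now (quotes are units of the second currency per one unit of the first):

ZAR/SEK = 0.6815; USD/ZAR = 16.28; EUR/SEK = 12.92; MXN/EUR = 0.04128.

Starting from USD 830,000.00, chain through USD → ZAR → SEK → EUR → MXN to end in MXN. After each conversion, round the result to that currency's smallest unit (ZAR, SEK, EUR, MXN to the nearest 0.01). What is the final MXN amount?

MXN 17,266,175.39

USD 830,000.00 × 16.28 = ZAR 13,512,400.00
ZAR 13,512,400.00 × 0.6815 = SEK 9,208,700.60
SEK 9,208,700.60 ÷ 12.92 = EUR 712,747.72
EUR 712,747.72 ÷ 0.04128 = MXN 17,266,175.39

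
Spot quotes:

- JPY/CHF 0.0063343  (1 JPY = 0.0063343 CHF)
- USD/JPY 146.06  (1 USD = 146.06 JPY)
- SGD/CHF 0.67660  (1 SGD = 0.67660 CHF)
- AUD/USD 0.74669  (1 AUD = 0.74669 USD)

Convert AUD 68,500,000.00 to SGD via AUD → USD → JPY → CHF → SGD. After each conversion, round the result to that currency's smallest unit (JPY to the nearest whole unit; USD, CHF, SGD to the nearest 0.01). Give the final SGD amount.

AUD 68,500,000.00 × 0.74669 = USD 51,148,265.00
USD 51,148,265.00 × 146.06 = JPY 7,470,715,586
JPY 7,470,715,586 × 0.0063343 = CHF 47,321,753.74
CHF 47,321,753.74 ÷ 0.67660 = SGD 69,940,516.91

SGD 69,940,516.91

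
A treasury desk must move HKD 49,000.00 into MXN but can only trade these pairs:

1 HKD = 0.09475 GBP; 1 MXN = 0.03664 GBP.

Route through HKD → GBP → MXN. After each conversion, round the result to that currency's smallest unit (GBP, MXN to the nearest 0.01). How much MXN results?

MXN 126,712.61

HKD 49,000.00 × 0.09475 = GBP 4,642.75
GBP 4,642.75 ÷ 0.03664 = MXN 126,712.61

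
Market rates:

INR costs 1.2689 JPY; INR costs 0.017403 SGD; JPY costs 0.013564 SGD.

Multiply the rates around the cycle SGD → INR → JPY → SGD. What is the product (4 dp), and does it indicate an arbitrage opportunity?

0.9890 (arbitrage exists)

Around SGD → INR → JPY → SGD: 1 ÷ 0.017403 × 1.2689 × 0.013564 = 0.988988
Product < 1; profitable direction is SGD → JPY → INR → SGD.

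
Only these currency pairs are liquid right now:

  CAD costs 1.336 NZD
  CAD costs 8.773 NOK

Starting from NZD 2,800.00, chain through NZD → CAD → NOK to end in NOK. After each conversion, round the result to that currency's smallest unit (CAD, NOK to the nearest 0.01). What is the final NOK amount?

NZD 2,800.00 ÷ 1.336 = CAD 2,095.81
CAD 2,095.81 × 8.773 = NOK 18,386.54

NOK 18,386.54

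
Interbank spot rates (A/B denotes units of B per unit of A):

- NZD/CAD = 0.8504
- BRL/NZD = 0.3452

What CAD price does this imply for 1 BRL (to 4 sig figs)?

1 BRL × 0.3452 = 0.3452 NZD
0.3452 NZD × 0.8504 = 0.293558 CAD

BRL/CAD = 0.2936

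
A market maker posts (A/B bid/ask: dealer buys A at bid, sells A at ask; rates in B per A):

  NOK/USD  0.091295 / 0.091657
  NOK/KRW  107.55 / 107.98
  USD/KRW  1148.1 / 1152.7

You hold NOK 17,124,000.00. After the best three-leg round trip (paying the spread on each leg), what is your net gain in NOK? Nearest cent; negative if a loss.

Net profit: NOK 307,457.54

Best loop NOK → KRW → USD → NOK:
NOK 17,124,000.00 × 107.55 (sell NOK at bid) = KRW 1,841,686,200
KRW 1,841,686,200 ÷ 1152.7 (buy USD at ask) = USD 1,597,715.10
USD 1,597,715.10 ÷ 0.091657 (buy NOK at ask) = NOK 17,431,457.54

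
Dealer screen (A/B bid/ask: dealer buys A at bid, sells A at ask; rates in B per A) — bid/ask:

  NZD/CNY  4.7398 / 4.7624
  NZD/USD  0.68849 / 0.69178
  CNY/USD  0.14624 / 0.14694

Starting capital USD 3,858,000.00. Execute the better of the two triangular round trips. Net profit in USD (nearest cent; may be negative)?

Best loop USD → NZD → CNY → USD:
USD 3,858,000.00 ÷ 0.69178 (buy NZD at ask) = NZD 5,576,917.52
NZD 5,576,917.52 × 4.7398 (sell NZD at bid) = CNY 26,433,473.65
CNY 26,433,473.65 × 0.14624 (sell CNY at bid) = USD 3,865,631.19

Net profit: USD 7,631.19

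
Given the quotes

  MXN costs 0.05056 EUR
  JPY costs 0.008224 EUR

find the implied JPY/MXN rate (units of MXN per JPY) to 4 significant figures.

JPY/MXN = 0.1627

1 JPY × 0.008224 = 0.008224 EUR
0.008224 EUR ÷ 0.05056 = 0.162658 MXN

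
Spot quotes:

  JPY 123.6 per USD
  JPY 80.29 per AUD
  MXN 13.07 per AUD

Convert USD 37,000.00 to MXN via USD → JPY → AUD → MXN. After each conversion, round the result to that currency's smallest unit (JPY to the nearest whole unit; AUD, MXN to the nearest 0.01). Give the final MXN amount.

MXN 744,447.99

USD 37,000.00 × 123.6 = JPY 4,573,200
JPY 4,573,200 ÷ 80.29 = AUD 56,958.53
AUD 56,958.53 × 13.07 = MXN 744,447.99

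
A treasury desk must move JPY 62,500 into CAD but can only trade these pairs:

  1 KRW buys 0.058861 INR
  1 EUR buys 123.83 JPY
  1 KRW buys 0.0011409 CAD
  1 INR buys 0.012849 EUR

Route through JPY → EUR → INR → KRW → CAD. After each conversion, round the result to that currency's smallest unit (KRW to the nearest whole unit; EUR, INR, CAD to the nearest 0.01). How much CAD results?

CAD 761.38

JPY 62,500 ÷ 123.83 = EUR 504.72
EUR 504.72 ÷ 0.012849 = INR 39,280.88
INR 39,280.88 ÷ 0.058861 = KRW 667,350
KRW 667,350 × 0.0011409 = CAD 761.38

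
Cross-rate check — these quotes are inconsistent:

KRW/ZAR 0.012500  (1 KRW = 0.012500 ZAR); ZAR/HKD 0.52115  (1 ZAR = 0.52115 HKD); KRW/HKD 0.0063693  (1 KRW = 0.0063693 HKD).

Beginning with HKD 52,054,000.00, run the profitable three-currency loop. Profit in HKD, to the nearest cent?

Profit: HKD 1,185,645.84

Profitable loop is HKD → KRW → ZAR → HKD:
HKD 52,054,000.00 ÷ 0.0063693 = KRW 8,172,640,636
KRW 8,172,640,636 × 0.012500 = ZAR 102,158,007.94
ZAR 102,158,007.94 × 0.52115 = HKD 53,239,645.84
Profit = HKD 53,239,645.84 − HKD 52,054,000.00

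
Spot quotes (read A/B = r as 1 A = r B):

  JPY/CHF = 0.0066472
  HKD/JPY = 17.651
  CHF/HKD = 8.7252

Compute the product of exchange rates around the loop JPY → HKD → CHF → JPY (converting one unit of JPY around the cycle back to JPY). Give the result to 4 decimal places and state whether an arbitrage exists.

Around JPY → HKD → CHF → JPY: 1 ÷ 17.651 ÷ 8.7252 ÷ 0.0066472 = 0.976825
Product < 1; profitable direction is JPY → CHF → HKD → JPY.

0.9768 (arbitrage exists)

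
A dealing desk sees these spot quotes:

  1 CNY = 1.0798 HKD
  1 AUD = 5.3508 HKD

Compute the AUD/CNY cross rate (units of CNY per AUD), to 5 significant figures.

AUD/CNY = 4.9554

1 AUD × 5.3508 = 5.3508 HKD
5.3508 HKD ÷ 1.0798 = 4.95536 CNY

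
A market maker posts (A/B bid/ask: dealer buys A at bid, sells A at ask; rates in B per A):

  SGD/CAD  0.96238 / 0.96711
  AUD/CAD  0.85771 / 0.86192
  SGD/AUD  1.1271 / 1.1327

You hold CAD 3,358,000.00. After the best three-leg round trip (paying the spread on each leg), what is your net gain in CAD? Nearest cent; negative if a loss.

Best loop CAD → SGD → AUD → CAD:
CAD 3,358,000.00 ÷ 0.96711 (buy SGD at ask) = SGD 3,472,200.68
SGD 3,472,200.68 × 1.1271 (sell SGD at bid) = AUD 3,913,517.39
AUD 3,913,517.39 × 0.85771 (sell AUD at bid) = CAD 3,356,663.00

Net result: CAD -1,337.00 (no profitable arbitrage after spreads)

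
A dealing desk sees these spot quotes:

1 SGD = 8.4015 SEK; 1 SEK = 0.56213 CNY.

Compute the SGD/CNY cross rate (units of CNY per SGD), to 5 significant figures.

SGD/CNY = 4.7227

1 SGD × 8.4015 = 8.4015 SEK
8.4015 SEK × 0.56213 = 4.72274 CNY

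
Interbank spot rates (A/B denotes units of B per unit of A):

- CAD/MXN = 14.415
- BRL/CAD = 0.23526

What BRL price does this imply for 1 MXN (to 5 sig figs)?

1 MXN ÷ 14.415 = 0.0693722 CAD
0.0693722 CAD ÷ 0.23526 = 0.294875 BRL

MXN/BRL = 0.29487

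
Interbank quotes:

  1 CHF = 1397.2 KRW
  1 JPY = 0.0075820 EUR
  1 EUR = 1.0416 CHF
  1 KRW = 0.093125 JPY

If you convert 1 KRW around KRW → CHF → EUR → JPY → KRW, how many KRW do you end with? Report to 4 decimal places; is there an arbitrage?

0.9732 (arbitrage exists)

Around KRW → CHF → EUR → JPY → KRW: 1 ÷ 1397.2 ÷ 1.0416 ÷ 0.0075820 ÷ 0.093125 = 0.973174
Product < 1; profitable direction is KRW → JPY → EUR → CHF → KRW.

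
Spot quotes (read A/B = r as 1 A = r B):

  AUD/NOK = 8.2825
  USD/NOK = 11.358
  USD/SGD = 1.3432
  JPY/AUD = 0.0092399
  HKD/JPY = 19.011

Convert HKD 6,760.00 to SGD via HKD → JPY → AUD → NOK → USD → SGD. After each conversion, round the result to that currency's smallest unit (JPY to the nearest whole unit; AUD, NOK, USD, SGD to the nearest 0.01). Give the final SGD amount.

SGD 1,163.10

HKD 6,760.00 × 19.011 = JPY 128,514
JPY 128,514 × 0.0092399 = AUD 1,187.46
AUD 1,187.46 × 8.2825 = NOK 9,835.14
NOK 9,835.14 ÷ 11.358 = USD 865.92
USD 865.92 × 1.3432 = SGD 1,163.10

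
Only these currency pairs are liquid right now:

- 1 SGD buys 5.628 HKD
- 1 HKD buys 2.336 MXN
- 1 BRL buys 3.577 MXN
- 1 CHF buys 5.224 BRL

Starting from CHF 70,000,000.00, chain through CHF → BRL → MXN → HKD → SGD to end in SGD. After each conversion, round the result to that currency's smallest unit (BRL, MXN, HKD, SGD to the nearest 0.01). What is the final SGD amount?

SGD 99,493,159.20

CHF 70,000,000.00 × 5.224 = BRL 365,680,000.00
BRL 365,680,000.00 × 3.577 = MXN 1,308,037,360.00
MXN 1,308,037,360.00 ÷ 2.336 = HKD 559,947,500.00
HKD 559,947,500.00 ÷ 5.628 = SGD 99,493,159.20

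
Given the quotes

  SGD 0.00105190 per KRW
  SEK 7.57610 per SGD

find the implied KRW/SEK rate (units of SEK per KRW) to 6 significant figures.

KRW/SEK = 0.00796930

1 KRW × 0.00105190 = 0.0010519 SGD
0.0010519 SGD × 7.57610 = 0.0079693 SEK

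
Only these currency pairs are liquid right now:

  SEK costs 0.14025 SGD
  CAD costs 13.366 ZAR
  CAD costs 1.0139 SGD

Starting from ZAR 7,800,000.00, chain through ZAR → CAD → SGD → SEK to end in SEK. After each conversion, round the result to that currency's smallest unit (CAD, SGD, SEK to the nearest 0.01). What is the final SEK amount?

SEK 4,218,765.63

ZAR 7,800,000.00 ÷ 13.366 = CAD 583,570.25
CAD 583,570.25 × 1.0139 = SGD 591,681.88
SGD 591,681.88 ÷ 0.14025 = SEK 4,218,765.63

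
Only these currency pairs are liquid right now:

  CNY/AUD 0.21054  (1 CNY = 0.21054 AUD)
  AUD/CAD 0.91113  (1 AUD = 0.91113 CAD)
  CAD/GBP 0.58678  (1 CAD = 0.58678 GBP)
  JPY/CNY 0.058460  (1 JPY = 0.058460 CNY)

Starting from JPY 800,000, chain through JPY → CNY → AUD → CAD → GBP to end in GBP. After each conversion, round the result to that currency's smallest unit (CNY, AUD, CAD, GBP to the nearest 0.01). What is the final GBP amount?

JPY 800,000 × 0.058460 = CNY 46,768.00
CNY 46,768.00 × 0.21054 = AUD 9,846.53
AUD 9,846.53 × 0.91113 = CAD 8,971.47
CAD 8,971.47 × 0.58678 = GBP 5,264.28

GBP 5,264.28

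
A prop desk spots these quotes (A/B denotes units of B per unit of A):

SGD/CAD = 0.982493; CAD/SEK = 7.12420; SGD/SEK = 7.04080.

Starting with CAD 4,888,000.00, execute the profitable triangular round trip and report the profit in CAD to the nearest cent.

Profitable loop is CAD → SGD → SEK → CAD:
CAD 4,888,000.00 ÷ 0.982493 = SGD 4,975,099.06
SGD 4,975,099.06 × 7.04080 = SEK 35,028,677.46
SEK 35,028,677.46 ÷ 7.12420 = CAD 4,916,857.68
Profit = CAD 4,916,857.68 − CAD 4,888,000.00

Profit: CAD 28,857.68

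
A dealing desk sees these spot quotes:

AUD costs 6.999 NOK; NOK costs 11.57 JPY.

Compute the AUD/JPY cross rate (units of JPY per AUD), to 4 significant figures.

AUD/JPY = 80.98

1 AUD × 6.999 = 6.999 NOK
6.999 NOK × 11.57 = 80.9784 JPY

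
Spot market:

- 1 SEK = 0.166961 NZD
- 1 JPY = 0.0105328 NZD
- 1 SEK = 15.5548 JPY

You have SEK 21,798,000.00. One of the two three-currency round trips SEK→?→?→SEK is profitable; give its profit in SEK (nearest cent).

Profit: SEK 415,828.59

Profitable loop is SEK → NZD → JPY → SEK:
SEK 21,798,000.00 × 0.166961 = NZD 3,639,415.88
NZD 3,639,415.88 ÷ 0.0105328 = JPY 345,531,661
JPY 345,531,661 ÷ 15.5548 = SEK 22,213,828.59
Profit = SEK 22,213,828.59 − SEK 21,798,000.00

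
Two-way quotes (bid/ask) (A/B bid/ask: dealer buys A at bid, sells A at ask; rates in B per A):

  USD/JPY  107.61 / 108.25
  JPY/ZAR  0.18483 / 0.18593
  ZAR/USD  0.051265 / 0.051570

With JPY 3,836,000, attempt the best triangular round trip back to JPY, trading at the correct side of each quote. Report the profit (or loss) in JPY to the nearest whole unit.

Net profit: JPY 75,332

Best loop JPY → ZAR → USD → JPY:
JPY 3,836,000 × 0.18483 (sell JPY at bid) = ZAR 709,007.88
ZAR 709,007.88 × 0.051265 (sell ZAR at bid) = USD 36,347.29
USD 36,347.29 × 107.61 (sell USD at bid) = JPY 3,911,332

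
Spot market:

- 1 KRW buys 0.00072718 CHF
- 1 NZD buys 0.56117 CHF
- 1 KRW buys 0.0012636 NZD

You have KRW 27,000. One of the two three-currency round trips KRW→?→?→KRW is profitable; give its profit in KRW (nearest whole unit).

Profit: KRW 689

Profitable loop is KRW → CHF → NZD → KRW:
KRW 27,000 × 0.00072718 = CHF 19.63
CHF 19.63 ÷ 0.56117 = NZD 34.99
NZD 34.99 ÷ 0.0012636 = KRW 27,689
Profit = KRW 27,689 − KRW 27,000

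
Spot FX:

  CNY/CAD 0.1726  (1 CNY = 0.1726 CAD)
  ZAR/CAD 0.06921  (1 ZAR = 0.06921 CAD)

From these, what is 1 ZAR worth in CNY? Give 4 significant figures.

1 ZAR × 0.06921 = 0.06921 CAD
0.06921 CAD ÷ 0.1726 = 0.400985 CNY

ZAR/CNY = 0.4010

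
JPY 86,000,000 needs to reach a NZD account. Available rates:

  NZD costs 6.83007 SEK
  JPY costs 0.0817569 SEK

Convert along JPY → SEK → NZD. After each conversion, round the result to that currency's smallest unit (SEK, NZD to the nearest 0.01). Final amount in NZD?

JPY 86,000,000 × 0.0817569 = SEK 7,031,093.40
SEK 7,031,093.40 ÷ 6.83007 = NZD 1,029,432.11

NZD 1,029,432.11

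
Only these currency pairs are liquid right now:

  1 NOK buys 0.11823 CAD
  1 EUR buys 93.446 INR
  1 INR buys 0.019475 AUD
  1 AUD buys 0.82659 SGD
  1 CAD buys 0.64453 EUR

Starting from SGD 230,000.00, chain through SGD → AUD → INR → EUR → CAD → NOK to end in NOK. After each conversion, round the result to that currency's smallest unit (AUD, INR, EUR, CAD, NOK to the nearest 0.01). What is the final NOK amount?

NOK 2,006,451.58

SGD 230,000.00 ÷ 0.82659 = AUD 278,251.61
AUD 278,251.61 ÷ 0.019475 = INR 14,287,630.81
INR 14,287,630.81 ÷ 93.446 = EUR 152,897.19
EUR 152,897.19 ÷ 0.64453 = CAD 237,222.77
CAD 237,222.77 ÷ 0.11823 = NOK 2,006,451.58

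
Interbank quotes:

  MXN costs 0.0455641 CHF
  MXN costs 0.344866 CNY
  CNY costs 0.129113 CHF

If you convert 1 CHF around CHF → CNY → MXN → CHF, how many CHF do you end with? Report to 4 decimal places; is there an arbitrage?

Around CHF → CNY → MXN → CHF: 1 ÷ 0.129113 ÷ 0.344866 × 0.0455641 = 1.023299
Product > 1; profitable direction is CHF → CNY → MXN → CHF.

1.0233 (arbitrage exists)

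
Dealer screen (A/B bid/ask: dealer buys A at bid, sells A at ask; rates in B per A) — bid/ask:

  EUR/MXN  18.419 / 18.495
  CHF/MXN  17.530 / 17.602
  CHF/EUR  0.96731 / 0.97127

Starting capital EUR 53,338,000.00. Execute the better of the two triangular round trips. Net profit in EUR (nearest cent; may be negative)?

Net profit: EUR 651,143.26

Best loop EUR → MXN → CHF → EUR:
EUR 53,338,000.00 × 18.419 (sell EUR at bid) = MXN 982,432,622.00
MXN 982,432,622.00 ÷ 17.602 (buy CHF at ask) = CHF 55,813,692.88
CHF 55,813,692.88 × 0.96731 (sell CHF at bid) = EUR 53,989,143.26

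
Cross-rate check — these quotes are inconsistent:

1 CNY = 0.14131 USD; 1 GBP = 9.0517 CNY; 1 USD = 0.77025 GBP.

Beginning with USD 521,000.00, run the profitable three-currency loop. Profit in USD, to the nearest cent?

Profitable loop is USD → CNY → GBP → USD:
USD 521,000.00 ÷ 0.14131 = CNY 3,686,929.45
CNY 3,686,929.45 ÷ 9.0517 = GBP 407,319.01
GBP 407,319.01 ÷ 0.77025 = USD 528,814.03
Profit = USD 528,814.03 − USD 521,000.00

Profit: USD 7,814.03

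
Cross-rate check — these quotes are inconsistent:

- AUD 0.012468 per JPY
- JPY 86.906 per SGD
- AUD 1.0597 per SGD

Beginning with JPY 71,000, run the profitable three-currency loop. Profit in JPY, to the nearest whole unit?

Profitable loop is JPY → AUD → SGD → JPY:
JPY 71,000 × 0.012468 = AUD 885.23
AUD 885.23 ÷ 1.0597 = SGD 835.36
SGD 835.36 × 86.906 = JPY 72,598
Profit = JPY 72,598 − JPY 71,000

Profit: JPY 1,598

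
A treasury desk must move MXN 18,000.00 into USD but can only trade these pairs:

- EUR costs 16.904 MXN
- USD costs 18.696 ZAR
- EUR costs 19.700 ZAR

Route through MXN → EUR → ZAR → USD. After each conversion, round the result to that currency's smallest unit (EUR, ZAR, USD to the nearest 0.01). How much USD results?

USD 1,122.02

MXN 18,000.00 ÷ 16.904 = EUR 1,064.84
EUR 1,064.84 × 19.700 = ZAR 20,977.35
ZAR 20,977.35 ÷ 18.696 = USD 1,122.02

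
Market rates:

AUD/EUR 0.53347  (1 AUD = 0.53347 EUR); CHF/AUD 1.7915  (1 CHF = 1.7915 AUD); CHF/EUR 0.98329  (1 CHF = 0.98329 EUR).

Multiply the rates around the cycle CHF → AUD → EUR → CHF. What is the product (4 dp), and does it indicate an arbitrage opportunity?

0.9720 (arbitrage exists)

Around CHF → AUD → EUR → CHF: 1 × 1.7915 × 0.53347 ÷ 0.98329 = 0.971953
Product < 1; profitable direction is CHF → EUR → AUD → CHF.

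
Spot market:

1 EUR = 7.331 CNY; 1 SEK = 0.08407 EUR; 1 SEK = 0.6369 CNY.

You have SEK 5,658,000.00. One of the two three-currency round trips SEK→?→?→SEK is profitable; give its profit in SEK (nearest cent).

Profit: SEK 188,957.34

Profitable loop is SEK → CNY → EUR → SEK:
SEK 5,658,000.00 × 0.6369 = CNY 3,603,580.20
CNY 3,603,580.20 ÷ 7.331 = EUR 491,553.70
EUR 491,553.70 ÷ 0.08407 = SEK 5,846,957.34
Profit = SEK 5,846,957.34 − SEK 5,658,000.00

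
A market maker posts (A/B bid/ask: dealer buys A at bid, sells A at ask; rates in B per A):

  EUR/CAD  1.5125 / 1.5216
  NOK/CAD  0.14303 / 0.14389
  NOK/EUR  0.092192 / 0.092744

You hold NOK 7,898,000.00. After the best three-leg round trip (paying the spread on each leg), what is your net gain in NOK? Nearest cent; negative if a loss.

Best loop NOK → CAD → EUR → NOK:
NOK 7,898,000.00 × 0.14303 (sell NOK at bid) = CAD 1,129,650.94
CAD 1,129,650.94 ÷ 1.5216 (buy EUR at ask) = EUR 742,409.92
EUR 742,409.92 ÷ 0.092744 (buy NOK at ask) = NOK 8,004,937.50

Net profit: NOK 106,937.50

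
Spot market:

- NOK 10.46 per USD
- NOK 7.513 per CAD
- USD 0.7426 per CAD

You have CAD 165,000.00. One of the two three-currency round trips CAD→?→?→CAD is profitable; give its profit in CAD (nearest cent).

Profit: CAD 5,591.42

Profitable loop is CAD → USD → NOK → CAD:
CAD 165,000.00 × 0.7426 = USD 122,529.00
USD 122,529.00 × 10.46 = NOK 1,281,653.34
NOK 1,281,653.34 ÷ 7.513 = CAD 170,591.42
Profit = CAD 170,591.42 − CAD 165,000.00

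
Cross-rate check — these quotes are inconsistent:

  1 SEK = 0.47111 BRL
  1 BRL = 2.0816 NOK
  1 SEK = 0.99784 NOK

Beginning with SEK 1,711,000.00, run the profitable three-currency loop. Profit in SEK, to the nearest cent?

Profit: SEK 29,970.12

Profitable loop is SEK → NOK → BRL → SEK:
SEK 1,711,000.00 × 0.99784 = NOK 1,707,304.24
NOK 1,707,304.24 ÷ 2.0816 = BRL 820,188.43
BRL 820,188.43 ÷ 0.47111 = SEK 1,740,970.12
Profit = SEK 1,740,970.12 − SEK 1,711,000.00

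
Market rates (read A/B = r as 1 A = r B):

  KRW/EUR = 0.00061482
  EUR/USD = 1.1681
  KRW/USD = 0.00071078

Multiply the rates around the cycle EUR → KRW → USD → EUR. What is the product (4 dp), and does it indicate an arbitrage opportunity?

0.9897 (arbitrage exists)

Around EUR → KRW → USD → EUR: 1 ÷ 0.00061482 × 0.00071078 ÷ 1.1681 = 0.989708
Product < 1; profitable direction is EUR → USD → KRW → EUR.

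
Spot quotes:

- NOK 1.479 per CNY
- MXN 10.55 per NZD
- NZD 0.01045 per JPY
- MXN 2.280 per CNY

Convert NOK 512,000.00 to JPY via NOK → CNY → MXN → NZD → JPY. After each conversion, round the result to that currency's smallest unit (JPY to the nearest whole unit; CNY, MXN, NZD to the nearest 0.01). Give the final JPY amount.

NOK 512,000.00 ÷ 1.479 = CNY 346,179.85
CNY 346,179.85 × 2.280 = MXN 789,290.06
MXN 789,290.06 ÷ 10.55 = NZD 74,814.22
NZD 74,814.22 ÷ 0.01045 = JPY 7,159,256

JPY 7,159,256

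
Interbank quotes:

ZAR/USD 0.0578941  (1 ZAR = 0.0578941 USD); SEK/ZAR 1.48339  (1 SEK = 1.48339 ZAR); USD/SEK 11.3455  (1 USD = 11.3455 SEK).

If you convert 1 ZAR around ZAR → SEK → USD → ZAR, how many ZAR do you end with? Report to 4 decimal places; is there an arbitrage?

Around ZAR → SEK → USD → ZAR: 1 ÷ 1.48339 ÷ 11.3455 ÷ 0.0578941 = 1.026329
Product > 1; profitable direction is ZAR → SEK → USD → ZAR.

1.0263 (arbitrage exists)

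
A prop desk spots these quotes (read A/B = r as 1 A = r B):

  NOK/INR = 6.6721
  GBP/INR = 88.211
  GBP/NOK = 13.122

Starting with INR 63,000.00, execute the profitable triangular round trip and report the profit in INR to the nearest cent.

Profit: INR 474.71

Profitable loop is INR → NOK → GBP → INR:
INR 63,000.00 ÷ 6.6721 = NOK 9,442.30
NOK 9,442.30 ÷ 13.122 = GBP 719.58
GBP 719.58 × 88.211 = INR 63,474.71
Profit = INR 63,474.71 − INR 63,000.00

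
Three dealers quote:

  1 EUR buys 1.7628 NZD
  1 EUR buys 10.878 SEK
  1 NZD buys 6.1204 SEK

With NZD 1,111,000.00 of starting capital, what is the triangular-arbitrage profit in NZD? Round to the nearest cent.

Profitable loop is NZD → EUR → SEK → NZD:
NZD 1,111,000.00 ÷ 1.7628 = EUR 630,247.33
EUR 630,247.33 × 10.878 = SEK 6,855,830.50
SEK 6,855,830.50 ÷ 6.1204 = NZD 1,120,160.53
Profit = NZD 1,120,160.53 − NZD 1,111,000.00

Profit: NZD 9,160.53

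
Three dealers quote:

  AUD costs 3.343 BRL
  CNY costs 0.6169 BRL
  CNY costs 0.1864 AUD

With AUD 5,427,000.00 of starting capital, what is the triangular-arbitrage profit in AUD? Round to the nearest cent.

Profitable loop is AUD → BRL → CNY → AUD:
AUD 5,427,000.00 × 3.343 = BRL 18,142,461.00
BRL 18,142,461.00 ÷ 0.6169 = CNY 29,409,079.27
CNY 29,409,079.27 × 0.1864 = AUD 5,481,852.38
Profit = AUD 5,481,852.38 − AUD 5,427,000.00

Profit: AUD 54,852.38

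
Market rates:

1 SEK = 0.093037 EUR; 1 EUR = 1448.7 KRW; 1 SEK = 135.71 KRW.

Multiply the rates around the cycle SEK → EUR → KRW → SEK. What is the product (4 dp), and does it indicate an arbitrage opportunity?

Around SEK → EUR → KRW → SEK: 1 × 0.093037 × 1448.7 ÷ 135.71 = 0.993167
Product < 1; profitable direction is SEK → KRW → EUR → SEK.

0.9932 (arbitrage exists)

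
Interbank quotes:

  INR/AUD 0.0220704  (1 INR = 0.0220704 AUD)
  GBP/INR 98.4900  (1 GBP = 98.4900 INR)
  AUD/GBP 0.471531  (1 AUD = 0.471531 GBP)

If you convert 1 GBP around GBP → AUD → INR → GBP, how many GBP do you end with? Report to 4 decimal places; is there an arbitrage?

0.9756 (arbitrage exists)

Around GBP → AUD → INR → GBP: 1 ÷ 0.471531 ÷ 0.0220704 ÷ 98.4900 = 0.975635
Product < 1; profitable direction is GBP → INR → AUD → GBP.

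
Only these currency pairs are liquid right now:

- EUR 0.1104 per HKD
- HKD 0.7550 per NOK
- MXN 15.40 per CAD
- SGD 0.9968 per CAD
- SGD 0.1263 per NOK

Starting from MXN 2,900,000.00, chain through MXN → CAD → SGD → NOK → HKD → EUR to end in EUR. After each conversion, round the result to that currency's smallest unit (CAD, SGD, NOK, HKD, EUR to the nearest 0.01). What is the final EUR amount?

EUR 123,879.08

MXN 2,900,000.00 ÷ 15.40 = CAD 188,311.69
CAD 188,311.69 × 0.9968 = SGD 187,709.09
SGD 187,709.09 ÷ 0.1263 = NOK 1,486,216.07
NOK 1,486,216.07 × 0.7550 = HKD 1,122,093.13
HKD 1,122,093.13 × 0.1104 = EUR 123,879.08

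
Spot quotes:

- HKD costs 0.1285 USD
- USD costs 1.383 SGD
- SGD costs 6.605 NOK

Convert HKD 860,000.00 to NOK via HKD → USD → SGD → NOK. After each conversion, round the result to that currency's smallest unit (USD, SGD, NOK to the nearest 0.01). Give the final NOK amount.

NOK 1,009,477.35

HKD 860,000.00 × 0.1285 = USD 110,510.00
USD 110,510.00 × 1.383 = SGD 152,835.33
SGD 152,835.33 × 6.605 = NOK 1,009,477.35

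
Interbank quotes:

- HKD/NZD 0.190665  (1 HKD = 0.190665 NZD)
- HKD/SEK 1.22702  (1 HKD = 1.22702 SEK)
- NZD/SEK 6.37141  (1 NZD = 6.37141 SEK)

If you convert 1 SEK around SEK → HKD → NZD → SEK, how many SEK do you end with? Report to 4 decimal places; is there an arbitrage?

Around SEK → HKD → NZD → SEK: 1 ÷ 1.22702 × 0.190665 × 6.37141 = 0.990045
Product < 1; profitable direction is SEK → NZD → HKD → SEK.

0.9900 (arbitrage exists)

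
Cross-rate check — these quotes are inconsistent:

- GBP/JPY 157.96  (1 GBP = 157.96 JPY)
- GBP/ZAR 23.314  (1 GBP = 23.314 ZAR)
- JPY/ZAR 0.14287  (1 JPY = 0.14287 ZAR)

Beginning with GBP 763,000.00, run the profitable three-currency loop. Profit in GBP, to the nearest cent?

Profit: GBP 25,230.36

Profitable loop is GBP → ZAR → JPY → GBP:
GBP 763,000.00 × 23.314 = ZAR 17,788,582.00
ZAR 17,788,582.00 ÷ 0.14287 = JPY 124,508,868
JPY 124,508,868 ÷ 157.96 = GBP 788,230.36
Profit = GBP 788,230.36 − GBP 763,000.00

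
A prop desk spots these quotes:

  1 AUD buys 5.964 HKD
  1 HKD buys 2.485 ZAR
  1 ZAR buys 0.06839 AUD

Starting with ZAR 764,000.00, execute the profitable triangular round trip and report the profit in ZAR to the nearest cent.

Profitable loop is ZAR → AUD → HKD → ZAR:
ZAR 764,000.00 × 0.06839 = AUD 52,249.96
AUD 52,249.96 × 5.964 = HKD 311,618.76
HKD 311,618.76 × 2.485 = ZAR 774,372.62
Profit = ZAR 774,372.62 − ZAR 764,000.00

Profit: ZAR 10,372.62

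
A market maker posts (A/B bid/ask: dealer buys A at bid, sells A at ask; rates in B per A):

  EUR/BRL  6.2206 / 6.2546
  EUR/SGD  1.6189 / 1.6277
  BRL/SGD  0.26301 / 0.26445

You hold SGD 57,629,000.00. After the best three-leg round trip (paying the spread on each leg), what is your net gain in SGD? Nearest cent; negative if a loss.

Net profit: SGD 296,695.56

Best loop SGD → EUR → BRL → SGD:
SGD 57,629,000.00 ÷ 1.6277 (buy EUR at ask) = EUR 35,405,172.94
EUR 35,405,172.94 × 6.2206 (sell EUR at bid) = BRL 220,241,418.81
BRL 220,241,418.81 × 0.26301 (sell BRL at bid) = SGD 57,925,695.56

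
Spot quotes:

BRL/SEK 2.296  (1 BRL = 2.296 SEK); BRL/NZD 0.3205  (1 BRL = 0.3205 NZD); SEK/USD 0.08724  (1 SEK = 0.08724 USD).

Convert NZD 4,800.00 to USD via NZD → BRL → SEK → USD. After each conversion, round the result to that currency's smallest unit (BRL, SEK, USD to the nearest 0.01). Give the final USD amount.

USD 2,999.86

NZD 4,800.00 ÷ 0.3205 = BRL 14,976.60
BRL 14,976.60 × 2.296 = SEK 34,386.27
SEK 34,386.27 × 0.08724 = USD 2,999.86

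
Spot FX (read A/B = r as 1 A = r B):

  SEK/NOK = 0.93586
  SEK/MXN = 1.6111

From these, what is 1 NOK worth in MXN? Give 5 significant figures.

1 NOK ÷ 0.93586 = 1.06854 SEK
1.06854 SEK × 1.6111 = 1.72152 MXN

NOK/MXN = 1.7215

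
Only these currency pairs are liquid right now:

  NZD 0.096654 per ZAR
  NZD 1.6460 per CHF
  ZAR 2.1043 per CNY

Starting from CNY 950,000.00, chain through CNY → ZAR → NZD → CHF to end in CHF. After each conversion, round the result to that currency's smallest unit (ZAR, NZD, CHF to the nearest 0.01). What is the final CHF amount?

CHF 117,387.34

CNY 950,000.00 × 2.1043 = ZAR 1,999,085.00
ZAR 1,999,085.00 × 0.096654 = NZD 193,219.56
NZD 193,219.56 ÷ 1.6460 = CHF 117,387.34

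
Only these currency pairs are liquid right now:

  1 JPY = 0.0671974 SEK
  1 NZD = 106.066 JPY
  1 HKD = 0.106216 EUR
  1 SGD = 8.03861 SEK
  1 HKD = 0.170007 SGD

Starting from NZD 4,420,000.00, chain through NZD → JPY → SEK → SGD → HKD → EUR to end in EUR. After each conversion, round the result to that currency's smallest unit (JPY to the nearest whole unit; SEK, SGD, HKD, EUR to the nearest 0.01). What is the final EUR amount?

EUR 2,448,460.54

NZD 4,420,000.00 × 106.066 = JPY 468,811,720
JPY 468,811,720 × 0.0671974 = SEK 31,502,928.67
SEK 31,502,928.67 ÷ 8.03861 = SGD 3,918,952.24
SGD 3,918,952.24 ÷ 0.170007 = HKD 23,051,711.05
HKD 23,051,711.05 × 0.106216 = EUR 2,448,460.54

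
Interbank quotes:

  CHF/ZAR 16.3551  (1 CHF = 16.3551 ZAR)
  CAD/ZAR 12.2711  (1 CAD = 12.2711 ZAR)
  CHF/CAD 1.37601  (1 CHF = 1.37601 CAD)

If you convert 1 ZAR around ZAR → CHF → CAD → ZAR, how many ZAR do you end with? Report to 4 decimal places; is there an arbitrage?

Around ZAR → CHF → CAD → ZAR: 1 ÷ 16.3551 × 1.37601 × 12.2711 = 1.032409
Product > 1; profitable direction is ZAR → CHF → CAD → ZAR.

1.0324 (arbitrage exists)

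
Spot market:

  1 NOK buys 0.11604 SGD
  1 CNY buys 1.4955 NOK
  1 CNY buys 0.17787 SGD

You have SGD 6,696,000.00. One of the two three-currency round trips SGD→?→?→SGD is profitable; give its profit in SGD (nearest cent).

Profit: SGD 167,158.24

Profitable loop is SGD → NOK → CNY → SGD:
SGD 6,696,000.00 ÷ 0.11604 = NOK 57,704,239.92
NOK 57,704,239.92 ÷ 1.4955 = CNY 38,585,249.03
CNY 38,585,249.03 × 0.17787 = SGD 6,863,158.24
Profit = SGD 6,863,158.24 − SGD 6,696,000.00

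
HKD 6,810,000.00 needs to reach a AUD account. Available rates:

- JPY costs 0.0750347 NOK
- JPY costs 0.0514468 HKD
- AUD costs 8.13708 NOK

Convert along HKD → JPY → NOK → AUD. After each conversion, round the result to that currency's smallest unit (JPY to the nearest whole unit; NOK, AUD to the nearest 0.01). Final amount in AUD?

AUD 1,220,625.14

HKD 6,810,000.00 ÷ 0.0514468 = JPY 132,369,749
JPY 132,369,749 × 0.0750347 = NOK 9,932,324.41
NOK 9,932,324.41 ÷ 8.13708 = AUD 1,220,625.14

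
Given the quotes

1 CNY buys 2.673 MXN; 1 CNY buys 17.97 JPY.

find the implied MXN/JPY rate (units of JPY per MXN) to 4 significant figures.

MXN/JPY = 6.723

1 MXN ÷ 2.673 = 0.374111 CNY
0.374111 CNY × 17.97 = 6.72278 JPY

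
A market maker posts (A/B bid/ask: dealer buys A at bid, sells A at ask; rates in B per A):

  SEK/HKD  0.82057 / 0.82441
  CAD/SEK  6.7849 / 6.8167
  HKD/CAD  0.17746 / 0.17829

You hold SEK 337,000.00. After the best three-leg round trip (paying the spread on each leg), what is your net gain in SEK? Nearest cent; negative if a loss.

Net result: SEK -654.61 (no profitable arbitrage after spreads)

Best loop SEK → CAD → HKD → SEK:
SEK 337,000.00 ÷ 6.8167 (buy CAD at ask) = CAD 49,437.41
CAD 49,437.41 ÷ 0.17829 (buy HKD at ask) = HKD 277,286.51
HKD 277,286.51 ÷ 0.82441 (buy SEK at ask) = SEK 336,345.39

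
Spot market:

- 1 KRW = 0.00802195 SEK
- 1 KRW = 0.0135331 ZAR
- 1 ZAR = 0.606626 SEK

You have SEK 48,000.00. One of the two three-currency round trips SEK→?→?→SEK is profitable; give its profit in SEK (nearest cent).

Profit: SEK 1,122.40

Profitable loop is SEK → KRW → ZAR → SEK:
SEK 48,000.00 ÷ 0.00802195 = KRW 5,983,583
KRW 5,983,583 × 0.0135331 = ZAR 80,976.42
ZAR 80,976.42 × 0.606626 = SEK 49,122.40
Profit = SEK 49,122.40 − SEK 48,000.00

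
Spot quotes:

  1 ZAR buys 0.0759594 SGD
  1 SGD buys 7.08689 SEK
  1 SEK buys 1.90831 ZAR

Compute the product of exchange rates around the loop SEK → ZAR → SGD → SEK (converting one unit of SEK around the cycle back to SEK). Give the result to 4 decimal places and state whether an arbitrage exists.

1.0273 (arbitrage exists)

Around SEK → ZAR → SGD → SEK: 1 × 1.90831 × 0.0759594 × 7.08689 = 1.027274
Product > 1; profitable direction is SEK → ZAR → SGD → SEK.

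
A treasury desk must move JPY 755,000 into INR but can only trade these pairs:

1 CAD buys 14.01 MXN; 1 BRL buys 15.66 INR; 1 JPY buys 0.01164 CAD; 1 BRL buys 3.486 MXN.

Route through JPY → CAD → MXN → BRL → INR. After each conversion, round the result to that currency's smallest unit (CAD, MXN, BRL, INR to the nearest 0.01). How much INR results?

JPY 755,000 × 0.01164 = CAD 8,788.20
CAD 8,788.20 × 14.01 = MXN 123,122.68
MXN 123,122.68 ÷ 3.486 = BRL 35,319.19
BRL 35,319.19 × 15.66 = INR 553,098.52

INR 553,098.52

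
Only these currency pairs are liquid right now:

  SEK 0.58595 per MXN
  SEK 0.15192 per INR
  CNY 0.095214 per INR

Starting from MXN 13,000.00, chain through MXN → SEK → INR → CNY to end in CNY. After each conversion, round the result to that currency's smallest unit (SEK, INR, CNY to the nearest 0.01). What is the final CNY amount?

CNY 4,774.08

MXN 13,000.00 × 0.58595 = SEK 7,617.35
SEK 7,617.35 ÷ 0.15192 = INR 50,140.53
INR 50,140.53 × 0.095214 = CNY 4,774.08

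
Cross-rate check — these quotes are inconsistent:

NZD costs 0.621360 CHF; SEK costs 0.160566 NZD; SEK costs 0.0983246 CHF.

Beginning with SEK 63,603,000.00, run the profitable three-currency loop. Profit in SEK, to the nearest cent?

Profitable loop is SEK → NZD → CHF → SEK:
SEK 63,603,000.00 × 0.160566 = NZD 10,212,479.30
NZD 10,212,479.30 × 0.621360 = CHF 6,345,626.14
CHF 6,345,626.14 ÷ 0.0983246 = SEK 64,537,523.03
Profit = SEK 64,537,523.03 − SEK 63,603,000.00

Profit: SEK 934,523.03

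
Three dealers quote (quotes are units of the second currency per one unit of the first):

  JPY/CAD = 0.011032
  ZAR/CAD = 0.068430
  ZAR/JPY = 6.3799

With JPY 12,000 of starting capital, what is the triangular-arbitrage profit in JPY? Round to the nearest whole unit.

Profitable loop is JPY → CAD → ZAR → JPY:
JPY 12,000 × 0.011032 = CAD 132.38
CAD 132.38 ÷ 0.068430 = ZAR 1,934.59
ZAR 1,934.59 × 6.3799 = JPY 12,342
Profit = JPY 12,342 − JPY 12,000

Profit: JPY 342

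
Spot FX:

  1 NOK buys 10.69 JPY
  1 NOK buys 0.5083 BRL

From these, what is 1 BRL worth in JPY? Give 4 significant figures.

1 BRL ÷ 0.5083 = 1.96734 NOK
1.96734 NOK × 10.69 = 21.0309 JPY

BRL/JPY = 21.03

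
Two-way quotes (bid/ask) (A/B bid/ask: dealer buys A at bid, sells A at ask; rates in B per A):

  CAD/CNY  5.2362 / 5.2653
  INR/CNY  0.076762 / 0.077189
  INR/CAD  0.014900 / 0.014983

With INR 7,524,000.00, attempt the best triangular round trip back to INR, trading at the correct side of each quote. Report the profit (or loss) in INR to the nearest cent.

Best loop INR → CAD → CNY → INR:
INR 7,524,000.00 × 0.014900 (sell INR at bid) = CAD 112,107.60
CAD 112,107.60 × 5.2362 (sell CAD at bid) = CNY 587,017.82
CNY 587,017.82 ÷ 0.077189 (buy INR at ask) = INR 7,604,941.31

Net profit: INR 80,941.31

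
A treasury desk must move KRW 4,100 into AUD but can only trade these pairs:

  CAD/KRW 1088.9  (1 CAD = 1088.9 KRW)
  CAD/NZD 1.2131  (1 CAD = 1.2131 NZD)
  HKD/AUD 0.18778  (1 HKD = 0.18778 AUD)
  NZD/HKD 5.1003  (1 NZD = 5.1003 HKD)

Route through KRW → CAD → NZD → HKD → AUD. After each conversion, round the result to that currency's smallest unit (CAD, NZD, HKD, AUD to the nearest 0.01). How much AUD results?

AUD 4.38

KRW 4,100 ÷ 1088.9 = CAD 3.77
CAD 3.77 × 1.2131 = NZD 4.57
NZD 4.57 × 5.1003 = HKD 23.31
HKD 23.31 × 0.18778 = AUD 4.38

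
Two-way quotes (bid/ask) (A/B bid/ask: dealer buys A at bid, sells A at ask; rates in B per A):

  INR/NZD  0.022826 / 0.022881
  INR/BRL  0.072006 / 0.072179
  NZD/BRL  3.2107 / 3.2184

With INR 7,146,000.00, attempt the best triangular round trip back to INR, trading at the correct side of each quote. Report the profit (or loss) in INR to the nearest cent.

Net profit: INR 109,739.67

Best loop INR → NZD → BRL → INR:
INR 7,146,000.00 × 0.022826 (sell INR at bid) = NZD 163,114.60
NZD 163,114.60 × 3.2107 (sell NZD at bid) = BRL 523,712.03
BRL 523,712.03 ÷ 0.072179 (buy INR at ask) = INR 7,255,739.67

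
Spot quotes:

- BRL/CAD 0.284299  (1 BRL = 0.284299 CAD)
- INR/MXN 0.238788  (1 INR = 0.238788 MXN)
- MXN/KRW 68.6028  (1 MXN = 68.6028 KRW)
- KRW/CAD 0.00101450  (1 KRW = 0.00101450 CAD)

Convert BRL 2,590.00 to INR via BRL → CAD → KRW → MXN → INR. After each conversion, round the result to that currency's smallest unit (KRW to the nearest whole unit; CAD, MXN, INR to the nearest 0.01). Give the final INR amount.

INR 44,306.37

BRL 2,590.00 × 0.284299 = CAD 736.33
CAD 736.33 ÷ 0.00101450 = KRW 725,806
KRW 725,806 ÷ 68.6028 = MXN 10,579.83
MXN 10,579.83 ÷ 0.238788 = INR 44,306.37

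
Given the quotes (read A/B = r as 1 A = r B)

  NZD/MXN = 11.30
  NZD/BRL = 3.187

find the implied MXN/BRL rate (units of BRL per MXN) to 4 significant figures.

MXN/BRL = 0.2820

1 MXN ÷ 11.30 = 0.0884956 NZD
0.0884956 NZD × 3.187 = 0.282035 BRL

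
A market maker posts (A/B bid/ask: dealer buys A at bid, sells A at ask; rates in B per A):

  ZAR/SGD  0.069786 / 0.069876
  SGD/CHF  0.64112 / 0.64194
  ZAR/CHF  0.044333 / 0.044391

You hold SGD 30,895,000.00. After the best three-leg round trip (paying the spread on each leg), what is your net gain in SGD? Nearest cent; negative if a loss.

Net profit: SGD 243,730.46

Best loop SGD → CHF → ZAR → SGD:
SGD 30,895,000.00 × 0.64112 (sell SGD at bid) = CHF 19,807,402.40
CHF 19,807,402.40 ÷ 0.044391 (buy ZAR at ask) = ZAR 446,203,113.24
ZAR 446,203,113.24 × 0.069786 (sell ZAR at bid) = SGD 31,138,730.46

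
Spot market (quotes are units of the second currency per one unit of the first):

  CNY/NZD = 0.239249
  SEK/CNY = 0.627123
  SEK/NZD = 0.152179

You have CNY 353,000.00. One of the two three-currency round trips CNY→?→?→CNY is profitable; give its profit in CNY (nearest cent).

Profit: CNY 5,035.90

Profitable loop is CNY → SEK → NZD → CNY:
CNY 353,000.00 ÷ 0.627123 = SEK 562,887.98
SEK 562,887.98 × 0.152179 = NZD 85,659.73
NZD 85,659.73 ÷ 0.239249 = CNY 358,035.90
Profit = CNY 358,035.90 − CNY 353,000.00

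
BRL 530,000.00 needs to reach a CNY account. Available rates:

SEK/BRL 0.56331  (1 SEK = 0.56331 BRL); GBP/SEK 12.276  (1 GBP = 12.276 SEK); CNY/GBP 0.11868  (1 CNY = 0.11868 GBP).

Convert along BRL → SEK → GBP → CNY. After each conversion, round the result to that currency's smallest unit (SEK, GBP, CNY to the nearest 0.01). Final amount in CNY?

CNY 645,793.98

BRL 530,000.00 ÷ 0.56331 = SEK 940,867.37
SEK 940,867.37 ÷ 12.276 = GBP 76,642.83
GBP 76,642.83 ÷ 0.11868 = CNY 645,793.98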